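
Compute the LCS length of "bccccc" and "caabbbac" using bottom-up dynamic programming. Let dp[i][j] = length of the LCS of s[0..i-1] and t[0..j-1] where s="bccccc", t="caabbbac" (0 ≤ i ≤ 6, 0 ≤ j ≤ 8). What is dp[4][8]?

   ''  c  a  a  b  b  b  a  c
''  0  0  0  0  0  0  0  0  0
 b  0  0  0  0  1  1  1  1  1
 c  0  1  1  1  1  1  1  1  2
 c  0  1  1  1  1  1  1  1  2
 c  0  1  1  1  1  1  1  1  2
 c  0  1  1  1  1  1  1  1  2
 c  0  1  1  1  1  1  1  1  2

2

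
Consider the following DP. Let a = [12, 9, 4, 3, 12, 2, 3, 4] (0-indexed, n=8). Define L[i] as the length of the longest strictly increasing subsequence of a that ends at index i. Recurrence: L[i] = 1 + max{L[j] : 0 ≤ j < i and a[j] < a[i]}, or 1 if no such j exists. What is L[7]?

   i    0    1    2    3    4    5    6    7
a[i]   12    9    4    3   12    2    3    4
L[i]    1    1    1    1    2    1    2    3

3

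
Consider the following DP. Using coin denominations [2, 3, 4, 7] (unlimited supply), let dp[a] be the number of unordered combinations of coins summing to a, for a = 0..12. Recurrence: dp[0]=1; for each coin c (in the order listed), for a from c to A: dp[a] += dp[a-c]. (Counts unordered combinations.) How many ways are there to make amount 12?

8

after  coin     0     1     2     3     4     5     6     7     8     9    10    11    12
          2     1     0     1     0     1     0     1     0     1     0     1     0     1
          3     1     0     1     1     1     1     2     1     2     2     2     2     3
          4     1     0     1     1     2     1     3     2     4     3     5     4     7
          7     1     0     1     1     2     1     3     3     4     4     6     6     8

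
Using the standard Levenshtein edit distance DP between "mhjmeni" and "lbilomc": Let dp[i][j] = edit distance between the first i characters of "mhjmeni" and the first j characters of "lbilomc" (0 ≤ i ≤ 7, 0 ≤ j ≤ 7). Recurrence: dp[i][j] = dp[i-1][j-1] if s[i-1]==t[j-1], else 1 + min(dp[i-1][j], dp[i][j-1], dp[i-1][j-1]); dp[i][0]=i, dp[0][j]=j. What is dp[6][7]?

   ''  l  b  i  l  o  m  c
''  0  1  2  3  4  5  6  7
 m  1  1  2  3  4  5  5  6
 h  2  2  2  3  4  5  6  6
 j  3  3  3  3  4  5  6  7
 m  4  4  4  4  4  5  5  6
 e  5  5  5  5  5  5  6  6
 n  6  6  6  6  6  6  6  7
 i  7  7  7  6  7  7  7  7

7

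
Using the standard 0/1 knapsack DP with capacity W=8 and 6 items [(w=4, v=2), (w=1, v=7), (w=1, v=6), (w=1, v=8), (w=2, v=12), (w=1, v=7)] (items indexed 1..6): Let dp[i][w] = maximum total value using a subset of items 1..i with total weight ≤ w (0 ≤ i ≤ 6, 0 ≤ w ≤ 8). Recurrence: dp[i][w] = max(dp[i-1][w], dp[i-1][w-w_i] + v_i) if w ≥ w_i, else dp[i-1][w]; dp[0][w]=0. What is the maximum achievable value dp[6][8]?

40

i\w   0   1   2   3   4   5   6   7   8
  0   0   0   0   0   0   0   0   0   0
  1   0   0   0   0   2   2   2   2   2
  2   0   7   7   7   7   9   9   9   9
  3   0   7  13  13  13  13  15  15  15
  4   0   8  15  21  21  21  21  23  23
  5   0   8  15  21  27  33  33  33  33
  6   0   8  15  22  28  34  40  40  40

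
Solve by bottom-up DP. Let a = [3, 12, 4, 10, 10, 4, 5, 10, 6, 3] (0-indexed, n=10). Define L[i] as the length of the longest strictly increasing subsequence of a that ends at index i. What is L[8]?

4

   i    0    1    2    3    4    5    6    7    8    9
a[i]    3   12    4   10   10    4    5   10    6    3
L[i]    1    2    2    3    3    2    3    4    4    1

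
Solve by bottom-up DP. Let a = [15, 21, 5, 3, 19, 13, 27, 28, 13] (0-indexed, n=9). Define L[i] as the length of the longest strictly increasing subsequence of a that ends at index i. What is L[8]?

2

   i    0    1    2    3    4    5    6    7    8
a[i]   15   21    5    3   19   13   27   28   13
L[i]    1    2    1    1    2    2    3    4    2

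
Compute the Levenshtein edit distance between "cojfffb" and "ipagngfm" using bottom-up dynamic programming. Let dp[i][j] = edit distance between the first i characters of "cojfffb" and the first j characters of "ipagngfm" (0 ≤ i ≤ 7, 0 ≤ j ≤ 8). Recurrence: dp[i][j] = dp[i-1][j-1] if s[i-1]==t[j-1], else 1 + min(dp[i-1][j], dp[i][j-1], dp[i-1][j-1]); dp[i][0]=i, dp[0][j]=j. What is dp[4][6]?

   ''  i  p  a  g  n  g  f  m
''  0  1  2  3  4  5  6  7  8
 c  1  1  2  3  4  5  6  7  8
 o  2  2  2  3  4  5  6  7  8
 j  3  3  3  3  4  5  6  7  8
 f  4  4  4  4  4  5  6  6  7
 f  5  5  5  5  5  5  6  6  7
 f  6  6  6  6  6  6  6  6  7
 b  7  7  7  7  7  7  7  7  7

6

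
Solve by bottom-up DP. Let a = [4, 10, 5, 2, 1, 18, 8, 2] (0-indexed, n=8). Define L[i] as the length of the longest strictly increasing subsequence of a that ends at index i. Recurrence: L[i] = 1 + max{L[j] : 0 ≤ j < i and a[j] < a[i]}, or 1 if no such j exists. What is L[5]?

3

   i    0    1    2    3    4    5    6    7
a[i]    4   10    5    2    1   18    8    2
L[i]    1    2    2    1    1    3    3    2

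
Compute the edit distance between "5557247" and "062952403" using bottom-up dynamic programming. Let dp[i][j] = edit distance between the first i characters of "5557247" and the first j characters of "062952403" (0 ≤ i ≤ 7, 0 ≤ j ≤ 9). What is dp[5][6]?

5

   ''  0  6  2  9  5  2  4  0  3
''  0  1  2  3  4  5  6  7  8  9
 5  1  1  2  3  4  4  5  6  7  8
 5  2  2  2  3  4  4  5  6  7  8
 5  3  3  3  3  4  4  5  6  7  8
 7  4  4  4  4  4  5  5  6  7  8
 2  5  5  5  4  5  5  5  6  7  8
 4  6  6  6  5  5  6  6  5  6  7
 7  7  7  7  6  6  6  7  6  6  7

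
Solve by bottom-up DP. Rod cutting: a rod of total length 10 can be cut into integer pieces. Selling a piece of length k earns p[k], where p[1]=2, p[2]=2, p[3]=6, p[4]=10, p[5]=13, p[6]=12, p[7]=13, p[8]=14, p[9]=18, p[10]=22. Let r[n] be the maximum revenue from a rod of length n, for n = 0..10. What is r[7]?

   n    0    1    2    3    4    5    6    7    8    9   10
r[n]    0    2    4    6   10   13   15   17   20   23   26

17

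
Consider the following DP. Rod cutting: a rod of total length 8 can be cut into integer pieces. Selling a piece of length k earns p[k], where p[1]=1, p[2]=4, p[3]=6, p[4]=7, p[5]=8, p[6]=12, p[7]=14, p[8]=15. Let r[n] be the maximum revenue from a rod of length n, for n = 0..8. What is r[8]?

   n    0    1    2    3    4    5    6    7    8
r[n]    0    1    4    6    8   10   12   14   16

16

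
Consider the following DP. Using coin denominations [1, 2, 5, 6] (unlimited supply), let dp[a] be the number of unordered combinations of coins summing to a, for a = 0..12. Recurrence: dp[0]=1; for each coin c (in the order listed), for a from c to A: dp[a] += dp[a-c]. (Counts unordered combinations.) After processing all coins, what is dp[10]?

after  coin     0     1     2     3     4     5     6     7     8     9    10    11    12
          1     1     1     1     1     1     1     1     1     1     1     1     1     1
          2     1     1     2     2     3     3     4     4     5     5     6     6     7
          5     1     1     2     2     3     4     5     6     7     8    10    11    13
          6     1     1     2     2     3     4     6     7     9    10    13    15    19

13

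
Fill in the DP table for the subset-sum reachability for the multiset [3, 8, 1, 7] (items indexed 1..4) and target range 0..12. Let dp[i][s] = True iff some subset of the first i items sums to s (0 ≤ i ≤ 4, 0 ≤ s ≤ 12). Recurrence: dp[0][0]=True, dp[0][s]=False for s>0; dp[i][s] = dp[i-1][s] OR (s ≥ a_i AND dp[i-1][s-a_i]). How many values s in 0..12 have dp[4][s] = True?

10

i\s   0   1   2   3   4   5   6   7   8   9  10  11  12
  0   T   F   F   F   F   F   F   F   F   F   F   F   F
  1   T   F   F   T   F   F   F   F   F   F   F   F   F
  2   T   F   F   T   F   F   F   F   T   F   F   T   F
  3   T   T   F   T   T   F   F   F   T   T   F   T   T
  4   T   T   F   T   T   F   F   T   T   T   T   T   T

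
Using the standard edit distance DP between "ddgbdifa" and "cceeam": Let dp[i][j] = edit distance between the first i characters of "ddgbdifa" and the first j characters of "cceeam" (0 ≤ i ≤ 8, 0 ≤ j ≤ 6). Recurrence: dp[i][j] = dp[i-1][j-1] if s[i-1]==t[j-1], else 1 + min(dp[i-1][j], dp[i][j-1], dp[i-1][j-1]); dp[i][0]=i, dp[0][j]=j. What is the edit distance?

   ''  c  c  e  e  a  m
''  0  1  2  3  4  5  6
 d  1  1  2  3  4  5  6
 d  2  2  2  3  4  5  6
 g  3  3  3  3  4  5  6
 b  4  4  4  4  4  5  6
 d  5  5  5  5  5  5  6
 i  6  6  6  6  6  6  6
 f  7  7  7  7  7  7  7
 a  8  8  8  8  8  7  8

8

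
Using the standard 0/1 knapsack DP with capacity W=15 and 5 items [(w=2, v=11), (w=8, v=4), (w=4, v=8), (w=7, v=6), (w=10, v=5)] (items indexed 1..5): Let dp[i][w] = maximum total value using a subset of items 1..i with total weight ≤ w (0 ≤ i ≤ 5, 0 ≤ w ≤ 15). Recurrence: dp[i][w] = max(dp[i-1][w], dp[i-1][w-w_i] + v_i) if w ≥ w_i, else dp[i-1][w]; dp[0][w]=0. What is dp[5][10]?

i\w   0   1   2   3   4   5   6   7   8   9  10  11  12  13  14  15
  0   0   0   0   0   0   0   0   0   0   0   0   0   0   0   0   0
  1   0   0  11  11  11  11  11  11  11  11  11  11  11  11  11  11
  2   0   0  11  11  11  11  11  11  11  11  15  15  15  15  15  15
  3   0   0  11  11  11  11  19  19  19  19  19  19  19  19  23  23
  4   0   0  11  11  11  11  19  19  19  19  19  19  19  25  25  25
  5   0   0  11  11  11  11  19  19  19  19  19  19  19  25  25  25

19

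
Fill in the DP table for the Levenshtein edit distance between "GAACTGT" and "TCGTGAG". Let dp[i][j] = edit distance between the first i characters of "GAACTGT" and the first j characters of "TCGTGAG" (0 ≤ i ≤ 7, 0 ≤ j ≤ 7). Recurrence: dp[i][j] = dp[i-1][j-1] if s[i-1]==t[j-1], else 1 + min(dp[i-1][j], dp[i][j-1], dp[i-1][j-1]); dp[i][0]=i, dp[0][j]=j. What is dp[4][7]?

5

   ''  T  C  G  T  G  A  G
''  0  1  2  3  4  5  6  7
 G  1  1  2  2  3  4  5  6
 A  2  2  2  3  3  4  4  5
 A  3  3  3  3  4  4  4  5
 C  4  4  3  4  4  5  5  5
 T  5  4  4  4  4  5  6  6
 G  6  5  5  4  5  4  5  6
 T  7  6  6  5  4  5  5  6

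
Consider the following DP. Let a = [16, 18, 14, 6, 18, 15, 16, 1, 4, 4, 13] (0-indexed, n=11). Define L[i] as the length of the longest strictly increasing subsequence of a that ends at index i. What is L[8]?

   i    0    1    2    3    4    5    6    7    8    9   10
a[i]   16   18   14    6   18   15   16    1    4    4   13
L[i]    1    2    1    1    2    2    3    1    2    2    3

2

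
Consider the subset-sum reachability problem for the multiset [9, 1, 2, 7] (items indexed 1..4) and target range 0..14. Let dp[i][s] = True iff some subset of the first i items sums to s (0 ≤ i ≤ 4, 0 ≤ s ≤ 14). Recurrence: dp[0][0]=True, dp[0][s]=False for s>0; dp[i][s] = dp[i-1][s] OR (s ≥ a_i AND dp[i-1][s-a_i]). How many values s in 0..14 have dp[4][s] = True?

i\s   0   1   2   3   4   5   6   7   8   9  10  11  12  13  14
  0   T   F   F   F   F   F   F   F   F   F   F   F   F   F   F
  1   T   F   F   F   F   F   F   F   F   T   F   F   F   F   F
  2   T   T   F   F   F   F   F   F   F   T   T   F   F   F   F
  3   T   T   T   T   F   F   F   F   F   T   T   T   T   F   F
  4   T   T   T   T   F   F   F   T   T   T   T   T   T   F   F

10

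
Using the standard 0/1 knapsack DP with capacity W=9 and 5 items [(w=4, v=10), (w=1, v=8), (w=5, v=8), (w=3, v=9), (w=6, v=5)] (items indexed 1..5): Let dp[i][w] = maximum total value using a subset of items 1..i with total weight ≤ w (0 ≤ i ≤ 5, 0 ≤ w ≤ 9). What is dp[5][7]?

19

i\w   0   1   2   3   4   5   6   7   8   9
  0   0   0   0   0   0   0   0   0   0   0
  1   0   0   0   0  10  10  10  10  10  10
  2   0   8   8   8  10  18  18  18  18  18
  3   0   8   8   8  10  18  18  18  18  18
  4   0   8   8   9  17  18  18  19  27  27
  5   0   8   8   9  17  18  18  19  27  27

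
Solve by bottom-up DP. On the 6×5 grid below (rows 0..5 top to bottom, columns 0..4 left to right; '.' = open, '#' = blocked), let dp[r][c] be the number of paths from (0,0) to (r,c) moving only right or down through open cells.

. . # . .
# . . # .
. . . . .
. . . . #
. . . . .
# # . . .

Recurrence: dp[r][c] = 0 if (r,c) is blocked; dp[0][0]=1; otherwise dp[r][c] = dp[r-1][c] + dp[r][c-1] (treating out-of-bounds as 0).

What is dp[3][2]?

r\c   0   1   2   3   4
  0   1   1   0   0   0
  1   0   1   1   0   0
  2   0   1   2   2   2
  3   0   1   3   5   0
  4   0   1   4   9   9
  5   0   0   4  13  22

3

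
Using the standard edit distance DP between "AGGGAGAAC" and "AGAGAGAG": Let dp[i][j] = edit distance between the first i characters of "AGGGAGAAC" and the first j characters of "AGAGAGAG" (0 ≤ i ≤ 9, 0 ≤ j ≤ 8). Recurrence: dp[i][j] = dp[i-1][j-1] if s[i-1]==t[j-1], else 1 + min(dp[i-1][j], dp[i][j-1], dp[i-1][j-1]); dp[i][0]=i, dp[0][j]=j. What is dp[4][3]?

   ''  A  G  A  G  A  G  A  G
''  0  1  2  3  4  5  6  7  8
 A  1  0  1  2  3  4  5  6  7
 G  2  1  0  1  2  3  4  5  6
 G  3  2  1  1  1  2  3  4  5
 G  4  3  2  2  1  2  2  3  4
 A  5  4  3  2  2  1  2  2  3
 G  6  5  4  3  2  2  1  2  2
 A  7  6  5  4  3  2  2  1  2
 A  8  7  6  5  4  3  3  2  2
 C  9  8  7  6  5  4  4  3  3

2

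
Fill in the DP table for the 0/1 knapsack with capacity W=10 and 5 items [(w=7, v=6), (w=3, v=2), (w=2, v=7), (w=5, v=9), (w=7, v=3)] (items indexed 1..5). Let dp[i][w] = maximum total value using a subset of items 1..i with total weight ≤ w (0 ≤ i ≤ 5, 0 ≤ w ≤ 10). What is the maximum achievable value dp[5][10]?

18

i\w   0   1   2   3   4   5   6   7   8   9  10
  0   0   0   0   0   0   0   0   0   0   0   0
  1   0   0   0   0   0   0   0   6   6   6   6
  2   0   0   0   2   2   2   2   6   6   6   8
  3   0   0   7   7   7   9   9   9   9  13  13
  4   0   0   7   7   7   9   9  16  16  16  18
  5   0   0   7   7   7   9   9  16  16  16  18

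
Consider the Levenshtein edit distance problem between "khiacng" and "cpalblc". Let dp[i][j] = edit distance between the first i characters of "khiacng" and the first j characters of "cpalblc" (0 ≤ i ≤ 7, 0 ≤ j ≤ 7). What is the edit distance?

7

   ''  c  p  a  l  b  l  c
''  0  1  2  3  4  5  6  7
 k  1  1  2  3  4  5  6  7
 h  2  2  2  3  4  5  6  7
 i  3  3  3  3  4  5  6  7
 a  4  4  4  3  4  5  6  7
 c  5  4  5  4  4  5  6  6
 n  6  5  5  5  5  5  6  7
 g  7  6  6  6  6  6  6  7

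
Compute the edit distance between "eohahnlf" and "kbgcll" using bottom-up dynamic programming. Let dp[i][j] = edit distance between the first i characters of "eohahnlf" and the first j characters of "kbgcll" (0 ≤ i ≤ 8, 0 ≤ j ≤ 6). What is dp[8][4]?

   ''  k  b  g  c  l  l
''  0  1  2  3  4  5  6
 e  1  1  2  3  4  5  6
 o  2  2  2  3  4  5  6
 h  3  3  3  3  4  5  6
 a  4  4  4  4  4  5  6
 h  5  5  5  5  5  5  6
 n  6  6  6  6  6  6  6
 l  7  7  7  7  7  6  6
 f  8  8  8  8  8  7  7

8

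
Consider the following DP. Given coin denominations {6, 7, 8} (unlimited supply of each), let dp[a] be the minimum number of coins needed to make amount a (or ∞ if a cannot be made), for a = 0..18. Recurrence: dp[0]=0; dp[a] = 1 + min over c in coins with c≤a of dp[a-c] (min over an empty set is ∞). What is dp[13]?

2

 a  0  1  2  3  4  5  6  7  8  9 10 11 12 13 14 15 16 17 18
dp  0  -  -  -  -  -  1  1  1  -  -  -  2  2  2  2  2  -  3
(- denotes ∞ / unreachable)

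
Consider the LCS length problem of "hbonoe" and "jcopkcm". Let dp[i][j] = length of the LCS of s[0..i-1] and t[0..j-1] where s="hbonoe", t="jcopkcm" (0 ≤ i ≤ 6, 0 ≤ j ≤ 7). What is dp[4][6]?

   ''  j  c  o  p  k  c  m
''  0  0  0  0  0  0  0  0
 h  0  0  0  0  0  0  0  0
 b  0  0  0  0  0  0  0  0
 o  0  0  0  1  1  1  1  1
 n  0  0  0  1  1  1  1  1
 o  0  0  0  1  1  1  1  1
 e  0  0  0  1  1  1  1  1

1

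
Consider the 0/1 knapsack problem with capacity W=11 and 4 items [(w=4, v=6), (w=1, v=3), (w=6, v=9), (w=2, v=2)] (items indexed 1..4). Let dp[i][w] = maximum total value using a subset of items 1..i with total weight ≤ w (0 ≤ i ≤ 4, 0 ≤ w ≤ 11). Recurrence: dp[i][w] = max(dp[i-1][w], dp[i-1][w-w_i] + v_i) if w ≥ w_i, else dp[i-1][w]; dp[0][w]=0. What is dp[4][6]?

9

i\w   0   1   2   3   4   5   6   7   8   9  10  11
  0   0   0   0   0   0   0   0   0   0   0   0   0
  1   0   0   0   0   6   6   6   6   6   6   6   6
  2   0   3   3   3   6   9   9   9   9   9   9   9
  3   0   3   3   3   6   9   9  12  12  12  15  18
  4   0   3   3   5   6   9   9  12  12  14  15  18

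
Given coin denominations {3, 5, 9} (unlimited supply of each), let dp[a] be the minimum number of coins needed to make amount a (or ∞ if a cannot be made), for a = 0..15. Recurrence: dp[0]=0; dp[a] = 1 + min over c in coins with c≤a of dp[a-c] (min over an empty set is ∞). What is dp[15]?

3

 a  0  1  2  3  4  5  6  7  8  9 10 11 12 13 14 15
dp  0  -  -  1  -  1  2  -  2  1  2  3  2  3  2  3
(- denotes ∞ / unreachable)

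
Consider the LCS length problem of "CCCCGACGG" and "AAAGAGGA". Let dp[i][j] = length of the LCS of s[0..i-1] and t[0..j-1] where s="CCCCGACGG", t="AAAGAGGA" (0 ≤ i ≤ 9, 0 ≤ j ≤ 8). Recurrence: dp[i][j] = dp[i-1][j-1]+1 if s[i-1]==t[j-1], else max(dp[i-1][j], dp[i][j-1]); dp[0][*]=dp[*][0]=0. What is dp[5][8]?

1

   ''  A  A  A  G  A  G  G  A
''  0  0  0  0  0  0  0  0  0
 C  0  0  0  0  0  0  0  0  0
 C  0  0  0  0  0  0  0  0  0
 C  0  0  0  0  0  0  0  0  0
 C  0  0  0  0  0  0  0  0  0
 G  0  0  0  0  1  1  1  1  1
 A  0  1  1  1  1  2  2  2  2
 C  0  1  1  1  1  2  2  2  2
 G  0  1  1  1  2  2  3  3  3
 G  0  1  1  1  2  2  3  4  4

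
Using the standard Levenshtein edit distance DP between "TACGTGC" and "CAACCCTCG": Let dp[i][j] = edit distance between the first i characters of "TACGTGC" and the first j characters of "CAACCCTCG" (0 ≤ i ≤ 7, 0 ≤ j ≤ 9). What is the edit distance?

6

   ''  C  A  A  C  C  C  T  C  G
''  0  1  2  3  4  5  6  7  8  9
 T  1  1  2  3  4  5  6  6  7  8
 A  2  2  1  2  3  4  5  6  7  8
 C  3  2  2  2  2  3  4  5  6  7
 G  4  3  3  3  3  3  4  5  6  6
 T  5  4  4  4  4  4  4  4  5  6
 G  6  5  5  5  5  5  5  5  5  5
 C  7  6  6  6  5  5  5  6  5  6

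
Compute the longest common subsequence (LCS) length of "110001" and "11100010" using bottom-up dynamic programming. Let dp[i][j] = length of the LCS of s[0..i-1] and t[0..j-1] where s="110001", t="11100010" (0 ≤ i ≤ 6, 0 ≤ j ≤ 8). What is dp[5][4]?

   ''  1  1  1  0  0  0  1  0
''  0  0  0  0  0  0  0  0  0
 1  0  1  1  1  1  1  1  1  1
 1  0  1  2  2  2  2  2  2  2
 0  0  1  2  2  3  3  3  3  3
 0  0  1  2  2  3  4  4  4  4
 0  0  1  2  2  3  4  5  5  5
 1  0  1  2  3  3  4  5  6  6

3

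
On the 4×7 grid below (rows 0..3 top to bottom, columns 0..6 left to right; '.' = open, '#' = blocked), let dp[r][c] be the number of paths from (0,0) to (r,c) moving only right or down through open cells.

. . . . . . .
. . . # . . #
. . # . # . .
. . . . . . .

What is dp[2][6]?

2

r\c   0   1   2   3   4   5   6
  0   1   1   1   1   1   1   1
  1   1   2   3   0   1   2   0
  2   1   3   0   0   0   2   2
  3   1   4   4   4   4   6   8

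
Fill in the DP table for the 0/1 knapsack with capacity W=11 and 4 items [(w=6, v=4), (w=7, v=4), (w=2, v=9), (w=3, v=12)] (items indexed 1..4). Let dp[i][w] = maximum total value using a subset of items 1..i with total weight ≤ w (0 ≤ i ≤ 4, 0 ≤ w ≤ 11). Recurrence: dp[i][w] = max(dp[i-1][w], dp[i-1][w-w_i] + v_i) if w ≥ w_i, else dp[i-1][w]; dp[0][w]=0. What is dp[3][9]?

13

i\w   0   1   2   3   4   5   6   7   8   9  10  11
  0   0   0   0   0   0   0   0   0   0   0   0   0
  1   0   0   0   0   0   0   4   4   4   4   4   4
  2   0   0   0   0   0   0   4   4   4   4   4   4
  3   0   0   9   9   9   9   9   9  13  13  13  13
  4   0   0   9  12  12  21  21  21  21  21  21  25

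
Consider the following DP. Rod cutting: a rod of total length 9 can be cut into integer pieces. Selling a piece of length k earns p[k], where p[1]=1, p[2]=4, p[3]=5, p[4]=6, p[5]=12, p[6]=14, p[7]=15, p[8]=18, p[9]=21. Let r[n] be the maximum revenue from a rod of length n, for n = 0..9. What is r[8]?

18

   n    0    1    2    3    4    5    6    7    8    9
r[n]    0    1    4    5    8   12   14   16   18   21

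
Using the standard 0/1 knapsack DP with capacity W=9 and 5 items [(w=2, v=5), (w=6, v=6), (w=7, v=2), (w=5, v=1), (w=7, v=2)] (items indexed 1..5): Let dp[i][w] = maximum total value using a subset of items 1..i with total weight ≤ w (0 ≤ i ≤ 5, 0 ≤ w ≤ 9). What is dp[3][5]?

5

i\w   0   1   2   3   4   5   6   7   8   9
  0   0   0   0   0   0   0   0   0   0   0
  1   0   0   5   5   5   5   5   5   5   5
  2   0   0   5   5   5   5   6   6  11  11
  3   0   0   5   5   5   5   6   6  11  11
  4   0   0   5   5   5   5   6   6  11  11
  5   0   0   5   5   5   5   6   6  11  11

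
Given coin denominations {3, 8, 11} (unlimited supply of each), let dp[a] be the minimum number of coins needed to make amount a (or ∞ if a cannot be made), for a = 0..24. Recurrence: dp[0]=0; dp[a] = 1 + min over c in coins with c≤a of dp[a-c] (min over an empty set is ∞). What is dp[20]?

4

 a  0  1  2  3  4  5  6  7  8  9 10 11 12 13 14 15 16 17 18 19 20 21 22 23 24
dp  0  -  -  1  -  -  2  -  1  3  -  1  4  -  2  5  2  3  6  2  4  7  2  5  3
(- denotes ∞ / unreachable)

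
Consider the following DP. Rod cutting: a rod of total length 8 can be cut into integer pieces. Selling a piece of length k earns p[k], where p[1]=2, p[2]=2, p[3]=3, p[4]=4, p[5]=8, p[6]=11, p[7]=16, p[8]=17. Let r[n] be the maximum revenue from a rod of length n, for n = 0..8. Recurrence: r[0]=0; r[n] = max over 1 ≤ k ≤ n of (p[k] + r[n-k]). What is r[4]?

8

   n    0    1    2    3    4    5    6    7    8
r[n]    0    2    4    6    8   10   12   16   18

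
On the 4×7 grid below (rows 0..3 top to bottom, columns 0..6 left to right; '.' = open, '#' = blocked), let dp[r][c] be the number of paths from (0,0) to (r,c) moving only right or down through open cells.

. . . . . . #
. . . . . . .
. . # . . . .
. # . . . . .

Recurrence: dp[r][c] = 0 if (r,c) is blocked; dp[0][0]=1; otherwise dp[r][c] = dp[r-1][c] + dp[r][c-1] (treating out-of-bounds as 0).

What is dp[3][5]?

r\c   0   1   2   3   4   5   6
  0   1   1   1   1   1   1   0
  1   1   2   3   4   5   6   6
  2   1   3   0   4   9  15  21
  3   1   0   0   4  13  28  49

28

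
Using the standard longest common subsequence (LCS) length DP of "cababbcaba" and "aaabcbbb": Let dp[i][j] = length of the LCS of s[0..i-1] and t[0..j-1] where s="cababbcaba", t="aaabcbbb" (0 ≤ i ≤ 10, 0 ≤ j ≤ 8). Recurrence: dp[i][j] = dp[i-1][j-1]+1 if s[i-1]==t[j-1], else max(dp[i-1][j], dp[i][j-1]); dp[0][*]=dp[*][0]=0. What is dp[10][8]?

   ''  a  a  a  b  c  b  b  b
''  0  0  0  0  0  0  0  0  0
 c  0  0  0  0  0  1  1  1  1
 a  0  1  1  1  1  1  1  1  1
 b  0  1  1  1  2  2  2  2  2
 a  0  1  2  2  2  2  2  2  2
 b  0  1  2  2  3  3  3  3  3
 b  0  1  2  2  3  3  4  4  4
 c  0  1  2  2  3  4  4  4  4
 a  0  1  2  3  3  4  4  4  4
 b  0  1  2  3  4  4  5  5  5
 a  0  1  2  3  4  4  5  5  5

5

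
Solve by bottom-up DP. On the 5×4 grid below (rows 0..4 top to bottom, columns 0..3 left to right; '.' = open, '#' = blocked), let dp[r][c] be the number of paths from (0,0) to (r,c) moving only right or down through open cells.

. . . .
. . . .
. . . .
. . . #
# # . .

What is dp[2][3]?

r\c   0   1   2   3
  0   1   1   1   1
  1   1   2   3   4
  2   1   3   6  10
  3   1   4  10   0
  4   0   0  10  10

10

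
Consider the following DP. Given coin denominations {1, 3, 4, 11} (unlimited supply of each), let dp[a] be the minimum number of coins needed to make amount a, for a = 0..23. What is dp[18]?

3

 a  0  1  2  3  4  5  6  7  8  9 10 11 12 13 14 15 16 17 18 19 20 21 22 23
dp  0  1  2  1  1  2  2  2  2  3  3  1  2  3  2  2  3  3  3  3  4  4  2  3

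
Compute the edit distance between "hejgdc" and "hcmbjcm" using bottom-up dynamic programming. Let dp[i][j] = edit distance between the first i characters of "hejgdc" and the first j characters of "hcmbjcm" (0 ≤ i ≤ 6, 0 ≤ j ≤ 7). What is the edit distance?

   ''  h  c  m  b  j  c  m
''  0  1  2  3  4  5  6  7
 h  1  0  1  2  3  4  5  6
 e  2  1  1  2  3  4  5  6
 j  3  2  2  2  3  3  4  5
 g  4  3  3  3  3  4  4  5
 d  5  4  4  4  4  4  5  5
 c  6  5  4  5  5  5  4  5

5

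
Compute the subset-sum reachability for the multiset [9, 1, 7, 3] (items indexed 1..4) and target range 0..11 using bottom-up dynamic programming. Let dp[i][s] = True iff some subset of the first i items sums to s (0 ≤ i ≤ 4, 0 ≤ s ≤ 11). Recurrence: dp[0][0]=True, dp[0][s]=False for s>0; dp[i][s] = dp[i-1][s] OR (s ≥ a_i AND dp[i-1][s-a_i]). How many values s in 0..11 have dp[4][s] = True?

i\s   0   1   2   3   4   5   6   7   8   9  10  11
  0   T   F   F   F   F   F   F   F   F   F   F   F
  1   T   F   F   F   F   F   F   F   F   T   F   F
  2   T   T   F   F   F   F   F   F   F   T   T   F
  3   T   T   F   F   F   F   F   T   T   T   T   F
  4   T   T   F   T   T   F   F   T   T   T   T   T

9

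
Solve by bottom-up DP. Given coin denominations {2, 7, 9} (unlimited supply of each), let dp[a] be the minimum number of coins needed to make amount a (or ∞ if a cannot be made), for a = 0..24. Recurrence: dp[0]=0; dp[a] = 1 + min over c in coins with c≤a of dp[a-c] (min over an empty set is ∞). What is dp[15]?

 a  0  1  2  3  4  5  6  7  8  9 10 11 12 13 14 15 16 17 18 19 20 21 22 23 24
dp  0  -  1  -  2  -  3  1  4  1  5  2  6  3  2  4  2  5  2  6  3  3  4  3  5
(- denotes ∞ / unreachable)

4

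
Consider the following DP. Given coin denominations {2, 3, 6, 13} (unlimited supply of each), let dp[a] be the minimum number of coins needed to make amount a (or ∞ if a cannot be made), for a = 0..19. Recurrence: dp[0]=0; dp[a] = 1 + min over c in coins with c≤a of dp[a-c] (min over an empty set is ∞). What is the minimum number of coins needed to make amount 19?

 a  0  1  2  3  4  5  6  7  8  9 10 11 12 13 14 15 16 17 18 19
dp  0  -  1  1  2  2  1  3  2  2  3  3  2  1  3  2  2  3  3  2
(- denotes ∞ / unreachable)

2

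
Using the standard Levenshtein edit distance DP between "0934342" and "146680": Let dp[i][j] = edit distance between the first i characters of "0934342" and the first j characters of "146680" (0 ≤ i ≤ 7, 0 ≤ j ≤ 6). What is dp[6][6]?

6

   ''  1  4  6  6  8  0
''  0  1  2  3  4  5  6
 0  1  1  2  3  4  5  5
 9  2  2  2  3  4  5  6
 3  3  3  3  3  4  5  6
 4  4  4  3  4  4  5  6
 3  5  5  4  4  5  5  6
 4  6  6  5  5  5  6  6
 2  7  7  6  6  6  6  7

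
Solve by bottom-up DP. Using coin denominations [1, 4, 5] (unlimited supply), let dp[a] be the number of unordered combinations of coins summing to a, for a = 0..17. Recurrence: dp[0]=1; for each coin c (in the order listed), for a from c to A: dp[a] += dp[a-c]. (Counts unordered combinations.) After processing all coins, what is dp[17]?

12

after  coin     0     1     2     3     4     5     6     7     8     9    10    11    12    13    14    15    16    17
          1     1     1     1     1     1     1     1     1     1     1     1     1     1     1     1     1     1     1
          4     1     1     1     1     2     2     2     2     3     3     3     3     4     4     4     4     5     5
          5     1     1     1     1     2     3     3     3     4     5     6     6     7     8     9    10    11    12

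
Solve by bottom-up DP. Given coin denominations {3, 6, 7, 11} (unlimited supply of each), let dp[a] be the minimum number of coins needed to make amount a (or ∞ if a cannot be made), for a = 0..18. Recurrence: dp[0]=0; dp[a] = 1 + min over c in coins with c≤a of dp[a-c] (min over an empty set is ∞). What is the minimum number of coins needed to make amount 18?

 a  0  1  2  3  4  5  6  7  8  9 10 11 12 13 14 15 16 17 18
dp  0  -  -  1  -  -  1  1  -  2  2  1  2  2  2  3  3  2  2
(- denotes ∞ / unreachable)

2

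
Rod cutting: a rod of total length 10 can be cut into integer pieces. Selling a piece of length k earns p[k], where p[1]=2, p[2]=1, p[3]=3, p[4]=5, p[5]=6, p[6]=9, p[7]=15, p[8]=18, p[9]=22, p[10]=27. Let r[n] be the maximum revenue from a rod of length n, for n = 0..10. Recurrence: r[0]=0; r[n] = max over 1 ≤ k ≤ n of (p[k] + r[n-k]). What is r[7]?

15

   n    0    1    2    3    4    5    6    7    8    9   10
r[n]    0    2    4    6    8   10   12   15   18   22   27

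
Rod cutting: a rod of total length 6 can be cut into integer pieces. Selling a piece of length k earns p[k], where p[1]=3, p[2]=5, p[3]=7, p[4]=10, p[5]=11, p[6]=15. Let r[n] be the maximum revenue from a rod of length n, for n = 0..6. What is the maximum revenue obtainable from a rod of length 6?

   n    0    1    2    3    4    5    6
r[n]    0    3    6    9   12   15   18

18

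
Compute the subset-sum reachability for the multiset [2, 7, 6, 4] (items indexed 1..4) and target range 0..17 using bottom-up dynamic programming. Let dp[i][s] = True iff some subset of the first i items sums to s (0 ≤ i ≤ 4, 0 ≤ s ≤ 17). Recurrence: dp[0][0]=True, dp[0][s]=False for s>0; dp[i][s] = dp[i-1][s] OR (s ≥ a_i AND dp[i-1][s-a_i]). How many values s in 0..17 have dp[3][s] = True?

8

i\s   0   1   2   3   4   5   6   7   8   9  10  11  12  13  14  15  16  17
  0   T   F   F   F   F   F   F   F   F   F   F   F   F   F   F   F   F   F
  1   T   F   T   F   F   F   F   F   F   F   F   F   F   F   F   F   F   F
  2   T   F   T   F   F   F   F   T   F   T   F   F   F   F   F   F   F   F
  3   T   F   T   F   F   F   T   T   T   T   F   F   F   T   F   T   F   F
  4   T   F   T   F   T   F   T   T   T   T   T   T   T   T   F   T   F   T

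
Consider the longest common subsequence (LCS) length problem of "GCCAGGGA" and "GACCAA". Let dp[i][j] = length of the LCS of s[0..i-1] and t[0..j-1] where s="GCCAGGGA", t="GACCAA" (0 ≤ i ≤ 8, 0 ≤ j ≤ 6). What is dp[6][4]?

3

   ''  G  A  C  C  A  A
''  0  0  0  0  0  0  0
 G  0  1  1  1  1  1  1
 C  0  1  1  2  2  2  2
 C  0  1  1  2  3  3  3
 A  0  1  2  2  3  4  4
 G  0  1  2  2  3  4  4
 G  0  1  2  2  3  4  4
 G  0  1  2  2  3  4  4
 A  0  1  2  2  3  4  5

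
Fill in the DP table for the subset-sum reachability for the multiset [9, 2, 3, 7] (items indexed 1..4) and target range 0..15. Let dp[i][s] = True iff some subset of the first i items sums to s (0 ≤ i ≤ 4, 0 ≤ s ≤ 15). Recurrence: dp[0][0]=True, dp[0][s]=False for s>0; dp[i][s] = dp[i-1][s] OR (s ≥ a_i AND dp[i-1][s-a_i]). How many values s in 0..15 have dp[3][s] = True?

8

i\s   0   1   2   3   4   5   6   7   8   9  10  11  12  13  14  15
  0   T   F   F   F   F   F   F   F   F   F   F   F   F   F   F   F
  1   T   F   F   F   F   F   F   F   F   T   F   F   F   F   F   F
  2   T   F   T   F   F   F   F   F   F   T   F   T   F   F   F   F
  3   T   F   T   T   F   T   F   F   F   T   F   T   T   F   T   F
  4   T   F   T   T   F   T   F   T   F   T   T   T   T   F   T   F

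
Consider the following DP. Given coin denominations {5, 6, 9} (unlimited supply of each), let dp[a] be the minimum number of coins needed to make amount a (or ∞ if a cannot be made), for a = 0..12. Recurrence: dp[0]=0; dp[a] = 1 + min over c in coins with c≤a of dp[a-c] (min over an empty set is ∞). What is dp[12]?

2

 a  0  1  2  3  4  5  6  7  8  9 10 11 12
dp  0  -  -  -  -  1  1  -  -  1  2  2  2
(- denotes ∞ / unreachable)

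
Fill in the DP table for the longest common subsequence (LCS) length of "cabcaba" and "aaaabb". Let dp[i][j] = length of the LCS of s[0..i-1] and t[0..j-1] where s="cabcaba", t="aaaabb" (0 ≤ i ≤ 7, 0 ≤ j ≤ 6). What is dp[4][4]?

1

   ''  a  a  a  a  b  b
''  0  0  0  0  0  0  0
 c  0  0  0  0  0  0  0
 a  0  1  1  1  1  1  1
 b  0  1  1  1  1  2  2
 c  0  1  1  1  1  2  2
 a  0  1  2  2  2  2  2
 b  0  1  2  2  2  3  3
 a  0  1  2  3  3  3  3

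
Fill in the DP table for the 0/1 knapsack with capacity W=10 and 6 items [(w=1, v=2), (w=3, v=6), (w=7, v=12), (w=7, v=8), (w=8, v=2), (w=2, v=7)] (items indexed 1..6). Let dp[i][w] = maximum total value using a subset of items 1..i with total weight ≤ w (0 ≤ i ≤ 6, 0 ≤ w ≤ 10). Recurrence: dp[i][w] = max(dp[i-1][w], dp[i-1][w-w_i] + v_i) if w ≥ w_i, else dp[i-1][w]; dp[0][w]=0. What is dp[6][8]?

i\w   0   1   2   3   4   5   6   7   8   9  10
  0   0   0   0   0   0   0   0   0   0   0   0
  1   0   2   2   2   2   2   2   2   2   2   2
  2   0   2   2   6   8   8   8   8   8   8   8
  3   0   2   2   6   8   8   8  12  14  14  18
  4   0   2   2   6   8   8   8  12  14  14  18
  5   0   2   2   6   8   8   8  12  14  14  18
  6   0   2   7   9   9  13  15  15  15  19  21

15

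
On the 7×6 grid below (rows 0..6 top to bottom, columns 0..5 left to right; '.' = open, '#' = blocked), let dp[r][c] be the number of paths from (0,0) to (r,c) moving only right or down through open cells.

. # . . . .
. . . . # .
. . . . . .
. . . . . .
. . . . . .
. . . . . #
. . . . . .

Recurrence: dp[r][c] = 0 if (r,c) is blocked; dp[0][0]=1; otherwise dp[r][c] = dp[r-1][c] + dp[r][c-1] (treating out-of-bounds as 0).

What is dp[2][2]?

r\c   0   1   2   3   4   5
  0   1   0   0   0   0   0
  1   1   1   1   1   0   0
  2   1   2   3   4   4   4
  3   1   3   6  10  14  18
  4   1   4  10  20  34  52
  5   1   5  15  35  69   0
  6   1   6  21  56 125 125

3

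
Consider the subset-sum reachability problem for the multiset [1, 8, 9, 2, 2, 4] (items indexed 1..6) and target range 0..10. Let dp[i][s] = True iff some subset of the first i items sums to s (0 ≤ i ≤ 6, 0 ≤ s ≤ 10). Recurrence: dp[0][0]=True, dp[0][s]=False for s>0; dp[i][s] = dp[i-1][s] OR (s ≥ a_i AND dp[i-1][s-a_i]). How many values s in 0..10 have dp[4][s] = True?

7

i\s   0   1   2   3   4   5   6   7   8   9  10
  0   T   F   F   F   F   F   F   F   F   F   F
  1   T   T   F   F   F   F   F   F   F   F   F
  2   T   T   F   F   F   F   F   F   T   T   F
  3   T   T   F   F   F   F   F   F   T   T   T
  4   T   T   T   T   F   F   F   F   T   T   T
  5   T   T   T   T   T   T   F   F   T   T   T
  6   T   T   T   T   T   T   T   T   T   T   T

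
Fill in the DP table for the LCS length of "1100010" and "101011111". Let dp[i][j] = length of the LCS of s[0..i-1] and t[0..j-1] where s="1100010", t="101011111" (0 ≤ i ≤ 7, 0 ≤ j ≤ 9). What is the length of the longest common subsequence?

   ''  1  0  1  0  1  1  1  1  1
''  0  0  0  0  0  0  0  0  0  0
 1  0  1  1  1  1  1  1  1  1  1
 1  0  1  1  2  2  2  2  2  2  2
 0  0  1  2  2  3  3  3  3  3  3
 0  0  1  2  2  3  3  3  3  3  3
 0  0  1  2  2  3  3  3  3  3  3
 1  0  1  2  3  3  4  4  4  4  4
 0  0  1  2  3  4  4  4  4  4  4

4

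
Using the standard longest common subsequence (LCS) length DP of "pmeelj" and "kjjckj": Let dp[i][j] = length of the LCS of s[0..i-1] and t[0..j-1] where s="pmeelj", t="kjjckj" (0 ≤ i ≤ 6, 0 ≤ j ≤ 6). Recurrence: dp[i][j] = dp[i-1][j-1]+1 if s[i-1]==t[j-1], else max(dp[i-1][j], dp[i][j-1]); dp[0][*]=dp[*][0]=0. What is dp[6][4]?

   ''  k  j  j  c  k  j
''  0  0  0  0  0  0  0
 p  0  0  0  0  0  0  0
 m  0  0  0  0  0  0  0
 e  0  0  0  0  0  0  0
 e  0  0  0  0  0  0  0
 l  0  0  0  0  0  0  0
 j  0  0  1  1  1  1  1

1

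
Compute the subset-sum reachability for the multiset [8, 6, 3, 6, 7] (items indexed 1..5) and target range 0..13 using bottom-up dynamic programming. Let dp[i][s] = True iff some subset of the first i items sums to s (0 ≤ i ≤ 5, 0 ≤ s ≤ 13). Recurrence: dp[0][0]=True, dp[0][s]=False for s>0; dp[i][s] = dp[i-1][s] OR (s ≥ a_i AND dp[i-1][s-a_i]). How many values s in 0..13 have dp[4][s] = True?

7

i\s   0   1   2   3   4   5   6   7   8   9  10  11  12  13
  0   T   F   F   F   F   F   F   F   F   F   F   F   F   F
  1   T   F   F   F   F   F   F   F   T   F   F   F   F   F
  2   T   F   F   F   F   F   T   F   T   F   F   F   F   F
  3   T   F   F   T   F   F   T   F   T   T   F   T   F   F
  4   T   F   F   T   F   F   T   F   T   T   F   T   T   F
  5   T   F   F   T   F   F   T   T   T   T   T   T   T   T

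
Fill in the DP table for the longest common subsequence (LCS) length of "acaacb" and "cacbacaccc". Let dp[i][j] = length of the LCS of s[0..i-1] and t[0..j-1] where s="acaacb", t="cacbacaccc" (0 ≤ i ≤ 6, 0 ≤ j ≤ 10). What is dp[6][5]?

   ''  c  a  c  b  a  c  a  c  c  c
''  0  0  0  0  0  0  0  0  0  0  0
 a  0  0  1  1  1  1  1  1  1  1  1
 c  0  1  1  2  2  2  2  2  2  2  2
 a  0  1  2  2  2  3  3  3  3  3  3
 a  0  1  2  2  2  3  3  4  4  4  4
 c  0  1  2  3  3  3  4  4  5  5  5
 b  0  1  2  3  4  4  4  4  5  5  5

4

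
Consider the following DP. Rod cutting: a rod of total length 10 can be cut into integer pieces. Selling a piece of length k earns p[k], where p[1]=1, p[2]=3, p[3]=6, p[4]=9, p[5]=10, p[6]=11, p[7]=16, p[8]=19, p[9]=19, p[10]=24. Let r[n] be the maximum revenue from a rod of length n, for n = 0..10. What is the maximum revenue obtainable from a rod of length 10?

   n    0    1    2    3    4    5    6    7    8    9   10
r[n]    0    1    3    6    9   10   12   16   19   20   24

24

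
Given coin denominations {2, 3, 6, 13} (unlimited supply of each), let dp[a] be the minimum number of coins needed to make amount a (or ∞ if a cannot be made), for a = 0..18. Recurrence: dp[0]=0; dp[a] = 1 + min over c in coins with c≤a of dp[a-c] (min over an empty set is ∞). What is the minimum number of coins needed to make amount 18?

3

 a  0  1  2  3  4  5  6  7  8  9 10 11 12 13 14 15 16 17 18
dp  0  -  1  1  2  2  1  3  2  2  3  3  2  1  3  2  2  3  3
(- denotes ∞ / unreachable)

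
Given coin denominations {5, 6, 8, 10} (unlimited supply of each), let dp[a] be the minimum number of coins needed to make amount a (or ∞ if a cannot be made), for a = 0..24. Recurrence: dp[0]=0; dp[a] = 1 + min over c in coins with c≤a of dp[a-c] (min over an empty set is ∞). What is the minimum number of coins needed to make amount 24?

 a  0  1  2  3  4  5  6  7  8  9 10 11 12 13 14 15 16 17 18 19 20 21 22 23 24
dp  0  -  -  -  -  1  1  -  1  -  1  2  2  2  2  2  2  3  2  3  2  3  3  3  3
(- denotes ∞ / unreachable)

3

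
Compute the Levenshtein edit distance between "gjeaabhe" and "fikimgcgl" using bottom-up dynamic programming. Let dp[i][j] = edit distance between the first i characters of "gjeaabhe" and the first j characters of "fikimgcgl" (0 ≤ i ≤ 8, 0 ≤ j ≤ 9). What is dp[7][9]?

9

   ''  f  i  k  i  m  g  c  g  l
''  0  1  2  3  4  5  6  7  8  9
 g  1  1  2  3  4  5  5  6  7  8
 j  2  2  2  3  4  5  6  6  7  8
 e  3  3  3  3  4  5  6  7  7  8
 a  4  4  4  4  4  5  6  7  8  8
 a  5  5  5  5  5  5  6  7  8  9
 b  6  6  6  6  6  6  6  7  8  9
 h  7  7  7  7  7  7  7  7  8  9
 e  8  8  8  8  8  8  8  8  8  9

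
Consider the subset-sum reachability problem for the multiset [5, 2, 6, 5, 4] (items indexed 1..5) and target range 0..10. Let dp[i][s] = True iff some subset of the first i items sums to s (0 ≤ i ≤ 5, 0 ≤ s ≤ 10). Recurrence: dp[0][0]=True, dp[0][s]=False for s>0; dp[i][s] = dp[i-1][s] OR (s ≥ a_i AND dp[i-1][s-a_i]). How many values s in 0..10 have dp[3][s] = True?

6

i\s   0   1   2   3   4   5   6   7   8   9  10
  0   T   F   F   F   F   F   F   F   F   F   F
  1   T   F   F   F   F   T   F   F   F   F   F
  2   T   F   T   F   F   T   F   T   F   F   F
  3   T   F   T   F   F   T   T   T   T   F   F
  4   T   F   T   F   F   T   T   T   T   F   T
  5   T   F   T   F   T   T   T   T   T   T   T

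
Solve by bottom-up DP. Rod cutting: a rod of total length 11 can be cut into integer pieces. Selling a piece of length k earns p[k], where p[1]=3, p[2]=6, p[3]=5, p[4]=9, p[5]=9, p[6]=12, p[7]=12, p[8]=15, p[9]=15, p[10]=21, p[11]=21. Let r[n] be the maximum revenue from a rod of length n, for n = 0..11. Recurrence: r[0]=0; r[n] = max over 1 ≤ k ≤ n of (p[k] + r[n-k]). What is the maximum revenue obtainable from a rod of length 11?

33

   n    0    1    2    3    4    5    6    7    8    9   10   11
r[n]    0    3    6    9   12   15   18   21   24   27   30   33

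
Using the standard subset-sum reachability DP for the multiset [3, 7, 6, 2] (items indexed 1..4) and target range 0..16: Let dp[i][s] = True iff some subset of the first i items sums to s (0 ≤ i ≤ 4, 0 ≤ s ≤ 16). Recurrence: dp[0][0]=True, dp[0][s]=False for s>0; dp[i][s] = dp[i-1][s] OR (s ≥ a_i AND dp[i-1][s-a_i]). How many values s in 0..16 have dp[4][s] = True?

i\s   0   1   2   3   4   5   6   7   8   9  10  11  12  13  14  15  16
  0   T   F   F   F   F   F   F   F   F   F   F   F   F   F   F   F   F
  1   T   F   F   T   F   F   F   F   F   F   F   F   F   F   F   F   F
  2   T   F   F   T   F   F   F   T   F   F   T   F   F   F   F   F   F
  3   T   F   F   T   F   F   T   T   F   T   T   F   F   T   F   F   T
  4   T   F   T   T   F   T   T   T   T   T   T   T   T   T   F   T   T

14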